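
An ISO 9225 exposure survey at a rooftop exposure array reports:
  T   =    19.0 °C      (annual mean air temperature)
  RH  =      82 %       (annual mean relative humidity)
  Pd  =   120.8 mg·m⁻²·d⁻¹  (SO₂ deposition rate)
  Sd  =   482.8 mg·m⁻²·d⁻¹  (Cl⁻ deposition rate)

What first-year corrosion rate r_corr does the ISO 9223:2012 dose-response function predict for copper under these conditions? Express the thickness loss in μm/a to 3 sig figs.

copper: f(T) = -0.080·(T−10) [T>10 °C] = -0.7200
  sulphur-dioxide contribution → 1.132 μm/a
  chloride contribution → 2.641 μm/a
  ⇒ r_corr(copper) = 3.773 μm/a

r_corr = 3.77 μm/a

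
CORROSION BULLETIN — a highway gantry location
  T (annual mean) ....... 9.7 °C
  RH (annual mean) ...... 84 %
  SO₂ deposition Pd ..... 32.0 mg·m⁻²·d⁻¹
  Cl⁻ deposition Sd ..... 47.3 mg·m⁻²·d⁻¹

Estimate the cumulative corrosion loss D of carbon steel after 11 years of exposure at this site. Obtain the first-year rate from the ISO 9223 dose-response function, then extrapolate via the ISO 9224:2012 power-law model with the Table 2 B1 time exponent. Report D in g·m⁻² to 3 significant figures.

D(11) = 2.24e+03 g·m⁻²

carbon steel: f(T) = +0.150·(T−10) [T≤10 °C] = -0.0450
  sulphur-dioxide contribution → 55.05 μm/a
  chloride contribution → 26.27 μm/a
  ⇒ r_corr(carbon steel) = 81.31 μm/a
ISO 9224: D(t) = r_corr · t^b with b = 0.523 (carbon steel, B1)
  D(11) = 81.31 × 11^0.523 = 81.31 × 3.505 = 285 μm
  Mass loss = 285 μm × 7.85 g/cm³ = 2237 g·m⁻²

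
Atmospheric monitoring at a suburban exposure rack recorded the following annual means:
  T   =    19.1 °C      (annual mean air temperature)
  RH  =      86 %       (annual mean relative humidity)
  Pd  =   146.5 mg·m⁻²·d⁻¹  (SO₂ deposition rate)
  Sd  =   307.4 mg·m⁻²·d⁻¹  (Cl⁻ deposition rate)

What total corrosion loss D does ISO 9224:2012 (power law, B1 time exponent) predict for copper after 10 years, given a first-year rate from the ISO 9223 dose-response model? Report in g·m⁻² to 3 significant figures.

D(10) = 175 g·m⁻²

copper: temperature factor f = -0.080·(9.1) = -0.7280
  Pd branch = 0.0053·Pd^0.26·e^(0.059·RH+f) = 1.496 μm/a
  Sd branch = 0.01025·Sd^0.27·e^(0.036·RH+0.049·T) = 2.713 μm/a
  sum: 1.496 + 2.713 → r_corr = 4.209 μm/a
Power-law: D(10) = r_corr · 10^0.667
  D(10) = 4.209 × 10^0.667 = 4.209 × 4.645 = 19.55 μm
  Mass loss = 19.55 μm × 8.96 g/cm³ = 175.2 g·m⁻²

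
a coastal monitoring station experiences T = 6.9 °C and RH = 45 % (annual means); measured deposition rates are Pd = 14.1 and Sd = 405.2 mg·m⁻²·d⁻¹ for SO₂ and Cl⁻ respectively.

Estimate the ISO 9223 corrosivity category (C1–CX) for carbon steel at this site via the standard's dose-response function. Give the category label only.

C3

carbon steel: temperature factor f = +0.150·(-3.1) = -0.4650
  Pd branch = 1.77·Pd^0.52·e^(0.02·RH+f) = 10.83 μm/a
  Cl⁻ term: 0.102·405.2^0.62·exp(0.033·45+0.04·6.9) = 24.56
  r_corr = 10.83 + 24.56 = 35.38 μm/a
Category bounds: 25…50 μm/a bracket r_corr ⇒ C3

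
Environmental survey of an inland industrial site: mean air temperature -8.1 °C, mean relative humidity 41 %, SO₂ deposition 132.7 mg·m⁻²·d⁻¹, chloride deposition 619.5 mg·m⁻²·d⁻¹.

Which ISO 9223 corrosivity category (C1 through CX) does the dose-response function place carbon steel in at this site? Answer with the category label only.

carbon steel: temperature factor f = +0.150·(-18.1) = -2.7150
  Pd branch = 1.77·Pd^0.52·e^(0.02·RH+f) = 3.38 μm/a
  Cl⁻ term: 0.102·619.5^0.62·exp(0.033·41+0.04·-8.1) = 15.37
  r_corr = 3.38 + 15.37 = 18.75 μm/a
ISO 9223 Table 2 (carbon steel): 1.3 < 18.7 ≤ 25 μm/a ⇒ C2

C2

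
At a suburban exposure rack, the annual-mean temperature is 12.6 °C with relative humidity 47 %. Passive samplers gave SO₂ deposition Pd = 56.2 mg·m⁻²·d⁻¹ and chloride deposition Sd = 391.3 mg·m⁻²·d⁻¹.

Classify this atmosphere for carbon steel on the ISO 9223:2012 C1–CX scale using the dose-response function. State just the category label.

carbon steel: f(T) = -0.054·(T−10) [T>10 °C] = -0.1404
  Pd branch = 1.77·Pd^0.52·e^(0.02·RH+f) = 32 μm/a
  Sd branch = 0.102·Sd^0.62·e^(0.033·RH+0.04·T) = 32.24 μm/a
  sum: 32 + 32.24 → r_corr = 64.24 μm/a
Category bounds: 50…80 μm/a bracket r_corr ⇒ C4

C4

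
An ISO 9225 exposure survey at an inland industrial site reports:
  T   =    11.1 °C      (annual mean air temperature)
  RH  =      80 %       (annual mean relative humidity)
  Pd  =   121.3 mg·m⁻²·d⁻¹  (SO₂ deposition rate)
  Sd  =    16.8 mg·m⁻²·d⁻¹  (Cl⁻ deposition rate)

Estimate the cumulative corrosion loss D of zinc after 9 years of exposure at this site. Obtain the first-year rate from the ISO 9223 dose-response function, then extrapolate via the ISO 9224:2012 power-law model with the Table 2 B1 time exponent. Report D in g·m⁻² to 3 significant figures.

zinc: temperature factor f = -0.071·(1.1) = -0.0781
  SO₂ term: 0.0129·121.3^0.44·exp(0.046·80-0.0781) = 3.906
  Cl⁻ term: 0.0175·16.8^0.57·exp(0.008·80+0.085·11.1) = 0.4258
  r_corr = 3.906 + 0.4258 = 4.332 μm/a
ISO 9224: D(t) = r_corr · t^b with b = 0.813 (zinc, B1)
  D(9) = 4.332 × 9^0.813 = 4.332 × 5.968 = 25.85 μm
  Mass loss = 25.85 μm × 7.14 g/cm³ = 184.6 g·m⁻²

D(9) = 185 g·m⁻²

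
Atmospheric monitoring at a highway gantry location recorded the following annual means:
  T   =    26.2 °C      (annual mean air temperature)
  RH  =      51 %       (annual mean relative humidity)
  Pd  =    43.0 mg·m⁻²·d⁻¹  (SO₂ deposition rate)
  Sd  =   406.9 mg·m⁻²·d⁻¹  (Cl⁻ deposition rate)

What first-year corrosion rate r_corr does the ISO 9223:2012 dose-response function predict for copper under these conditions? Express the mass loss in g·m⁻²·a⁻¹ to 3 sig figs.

r_corr = 11.2 g·m⁻²·a⁻¹

copper: f(T) = -0.080·(T−10) [T>10 °C] = -1.2960
  SO₂ term: 0.0053·43.0^0.26·exp(0.059·51-1.2960) = 0.07815
  Sd branch = 0.01025·Sd^0.27·e^(0.036·RH+0.049·T) = 1.175 μm/a
  sum: 0.07815 + 1.175 → r_corr = 1.254 μm/a
Convert to mass loss: 1.254 μm/a × 8.96 g/cm³ = 11.23 g·m⁻²·a⁻¹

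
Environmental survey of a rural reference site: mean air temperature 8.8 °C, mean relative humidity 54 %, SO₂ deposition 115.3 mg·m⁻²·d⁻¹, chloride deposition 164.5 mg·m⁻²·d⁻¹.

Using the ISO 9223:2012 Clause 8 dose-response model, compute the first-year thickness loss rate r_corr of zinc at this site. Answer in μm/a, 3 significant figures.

r_corr = 2.24 μm/a

zinc: T≤10 °C ⇒ hinge +0.038·(8.8−10) = -0.0456
  Pd branch = 0.0129·Pd^0.44·e^(0.046·RH+f) = 1.193 μm/a
  Cl⁻ term: 0.0175·164.5^0.57·exp(0.008·54+0.085·8.8) = 1.044
  r_corr = 1.193 + 1.044 = 2.237 μm/a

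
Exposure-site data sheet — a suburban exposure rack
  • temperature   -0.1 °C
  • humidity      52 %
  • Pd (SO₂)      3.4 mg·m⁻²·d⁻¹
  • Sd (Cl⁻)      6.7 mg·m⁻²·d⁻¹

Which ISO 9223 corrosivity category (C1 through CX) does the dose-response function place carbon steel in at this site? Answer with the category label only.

carbon steel: f(T) = +0.150·(T−10) [T≤10 °C] = -1.5150
  sulphur-dioxide contribution → 2.08 μm/a
  chloride contribution → 1.838 μm/a
  total first-year rate 3.918 μm/a
Category bounds: 1.3…25 μm/a bracket r_corr ⇒ C2

C2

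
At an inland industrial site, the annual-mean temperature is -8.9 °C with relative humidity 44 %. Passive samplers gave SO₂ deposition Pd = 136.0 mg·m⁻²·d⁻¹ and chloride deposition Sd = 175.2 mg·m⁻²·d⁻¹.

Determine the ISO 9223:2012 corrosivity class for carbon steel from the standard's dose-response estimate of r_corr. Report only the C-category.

C2

carbon steel: temperature factor f = +0.150·(-18.9) = -2.8350
  SO₂ term: 1.77·136.0^0.52·exp(0.02·44-2.8350) = 3.224
  Sd branch = 0.102·Sd^0.62·e^(0.033·RH+0.04·T) = 7.509 μm/a
  r_corr = 3.224 + 7.509 = 10.73 μm/a
10.7 μm/a falls in (1.3, 25] for carbon steel → category C2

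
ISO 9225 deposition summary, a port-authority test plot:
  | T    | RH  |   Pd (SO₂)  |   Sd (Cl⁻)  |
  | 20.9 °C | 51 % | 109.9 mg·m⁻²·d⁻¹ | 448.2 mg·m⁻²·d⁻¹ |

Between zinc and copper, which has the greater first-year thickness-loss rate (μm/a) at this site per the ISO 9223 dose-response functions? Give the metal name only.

zinc

zinc: f(T) = -0.071·(T−10) [T>10 °C] = -0.7739
  SO₂ term: 0.0129·109.9^0.44·exp(0.046·51-0.7739) = 0.4913
  Sd branch = 0.0175·Sd^0.57·e^(0.008·RH+0.085·T) = 5.048 μm/a
  sum: 0.4913 + 5.048 → r_corr = 5.539 μm/a
copper: T>10 °C ⇒ hinge -0.080·(20.9−10) = -0.8720
  SO₂ term: 0.0053·109.9^0.26·exp(0.059·51-0.8720) = 0.1524
  Sd branch = 0.01025·Sd^0.27·e^(0.036·RH+0.049·T) = 0.9306 μm/a
  sum: 0.1524 + 0.9306 → r_corr = 1.083 μm/a
Ordering by μm/a: zinc (5.54) > copper (1.08)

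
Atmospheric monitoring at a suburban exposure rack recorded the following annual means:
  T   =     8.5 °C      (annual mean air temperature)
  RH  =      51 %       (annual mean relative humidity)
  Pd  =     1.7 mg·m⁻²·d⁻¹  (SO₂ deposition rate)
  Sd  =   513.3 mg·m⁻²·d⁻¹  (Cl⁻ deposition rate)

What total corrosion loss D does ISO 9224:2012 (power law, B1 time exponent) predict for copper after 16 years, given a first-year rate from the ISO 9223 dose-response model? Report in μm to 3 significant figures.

copper: f(T) = +0.126·(T−10) [T≤10 °C] = -0.1890
  sulphur-dioxide contribution → 0.1021 μm/a
  chloride contribution → 0.5257 μm/a
  total first-year rate 0.6278 μm/a
Power-law: D(16) = r_corr · 16^0.667
  D(16) = 0.6278 × 16^0.667 = 0.6278 × 6.355 = 3.99 μm

D(16) = 3.99 μm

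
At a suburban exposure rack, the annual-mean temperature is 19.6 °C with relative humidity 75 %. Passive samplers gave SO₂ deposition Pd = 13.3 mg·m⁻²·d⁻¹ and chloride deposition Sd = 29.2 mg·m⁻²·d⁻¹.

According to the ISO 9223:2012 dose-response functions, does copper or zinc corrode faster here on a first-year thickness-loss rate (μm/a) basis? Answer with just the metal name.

copper: T>10 °C ⇒ hinge -0.080·(19.6−10) = -0.7680
  Pd branch = 0.0053·Pd^0.26·e^(0.059·RH+f) = 0.4024 μm/a
  Sd branch = 0.01025·Sd^0.27·e^(0.036·RH+0.049·T) = 0.991 μm/a
  r_corr = 0.4024 + 0.991 = 1.393 μm/a
zinc: f(T) = -0.071·(T−10) [T>10 °C] = -0.6816
  Pd branch = 0.0129·Pd^0.44·e^(0.046·RH+f) = 0.6418 μm/a
  Sd branch = 0.0175·Sd^0.57·e^(0.008·RH+0.085·T) = 1.155 μm/a
  sum: 0.6418 + 1.155 → r_corr = 1.796 μm/a
Ordering by μm/a: zinc (1.8) > copper (1.39)

zinc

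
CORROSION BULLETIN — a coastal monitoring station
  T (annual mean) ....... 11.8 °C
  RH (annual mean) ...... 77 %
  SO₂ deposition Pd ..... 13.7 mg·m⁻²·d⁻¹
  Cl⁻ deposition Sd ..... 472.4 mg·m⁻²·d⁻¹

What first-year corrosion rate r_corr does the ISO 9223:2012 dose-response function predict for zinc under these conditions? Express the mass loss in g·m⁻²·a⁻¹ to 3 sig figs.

zinc: T>10 °C ⇒ hinge -0.071·(11.8−10) = -0.1278
  Pd branch = 0.0129·Pd^0.44·e^(0.046·RH+f) = 1.24 μm/a
  Sd branch = 0.0175·Sd^0.57·e^(0.008·RH+0.085·T) = 2.955 μm/a
  r_corr = 1.24 + 2.955 = 4.195 μm/a
Convert to mass loss: 4.195 μm/a × 7.14 g/cm³ = 29.95 g·m⁻²·a⁻¹

r_corr = 30.0 g·m⁻²·a⁻¹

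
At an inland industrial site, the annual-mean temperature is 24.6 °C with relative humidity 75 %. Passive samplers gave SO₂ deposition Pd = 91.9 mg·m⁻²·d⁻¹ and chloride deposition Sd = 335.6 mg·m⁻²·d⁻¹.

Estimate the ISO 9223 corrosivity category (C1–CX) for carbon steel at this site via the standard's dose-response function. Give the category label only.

C5

carbon steel: temperature factor f = -0.054·(14.6) = -0.7884
  sulphur-dioxide contribution → 37.84 μm/a
  chloride contribution → 119.4 μm/a
  ⇒ r_corr(carbon steel) = 157.2 μm/a
Category bounds: 80…200 μm/a bracket r_corr ⇒ C5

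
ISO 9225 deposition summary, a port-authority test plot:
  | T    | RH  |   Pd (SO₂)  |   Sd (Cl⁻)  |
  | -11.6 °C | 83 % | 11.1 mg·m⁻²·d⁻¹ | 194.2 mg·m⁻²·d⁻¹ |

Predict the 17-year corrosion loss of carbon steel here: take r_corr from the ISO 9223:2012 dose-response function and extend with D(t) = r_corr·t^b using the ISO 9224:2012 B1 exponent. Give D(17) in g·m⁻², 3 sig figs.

D(17) = 943 g·m⁻²

carbon steel: f(T) = +0.150·(T−10) [T≤10 °C] = -3.2400
  Pd branch = 1.77·Pd^0.52·e^(0.02·RH+f) = 1.275 μm/a
  Sd branch = 0.102·Sd^0.62·e^(0.033·RH+0.04·T) = 26.02 μm/a
  sum: 1.275 + 26.02 → r_corr = 27.3 μm/a
Long-term exponent b (ISO 9224 Table 2, B1) = 0.523
  D(17) = 27.3 × 17^0.523 = 27.3 × 4.401 = 120.1 μm
  Mass loss = 120.1 μm × 7.85 g/cm³ = 943 g·m⁻²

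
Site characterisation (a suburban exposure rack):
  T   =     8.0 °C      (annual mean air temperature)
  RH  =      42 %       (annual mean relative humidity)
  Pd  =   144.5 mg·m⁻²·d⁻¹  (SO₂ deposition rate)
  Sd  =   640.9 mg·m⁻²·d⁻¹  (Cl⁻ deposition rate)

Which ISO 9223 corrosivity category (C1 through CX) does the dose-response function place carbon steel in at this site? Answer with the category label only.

C4

carbon steel: temperature factor f = +0.150·(-2.0) = -0.3000
  Pd branch = 1.77·Pd^0.52·e^(0.02·RH+f) = 40.33 μm/a
  Cl⁻ term: 0.102·640.9^0.62·exp(0.033·42+0.04·8.0) = 30.88
  r_corr = 40.33 + 30.88 = 71.21 μm/a
ISO 9223 Table 2 (carbon steel): 50 < 71.2 ≤ 80 μm/a ⇒ C4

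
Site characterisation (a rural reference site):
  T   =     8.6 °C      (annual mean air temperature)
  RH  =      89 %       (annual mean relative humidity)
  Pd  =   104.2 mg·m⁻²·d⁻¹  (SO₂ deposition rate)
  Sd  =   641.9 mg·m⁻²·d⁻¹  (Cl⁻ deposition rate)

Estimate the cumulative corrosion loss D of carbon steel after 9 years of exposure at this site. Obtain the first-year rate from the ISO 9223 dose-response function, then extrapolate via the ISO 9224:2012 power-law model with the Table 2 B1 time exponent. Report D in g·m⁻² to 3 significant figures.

carbon steel: f(T) = +0.150·(T−10) [T≤10 °C] = -0.2100
  Pd branch = 1.77·Pd^0.52·e^(0.02·RH+f) = 95.3 μm/a
  Cl⁻ term: 0.102·641.9^0.62·exp(0.033·89+0.04·8.6) = 149.3
  sum: 95.3 + 149.3 → r_corr = 244.6 μm/a
Long-term exponent b (ISO 9224 Table 2, B1) = 0.523
  D(9) = 244.6 × 9^0.523 = 244.6 × 3.156 = 771.9 μm
  Mass loss = 771.9 μm × 7.85 g/cm³ = 6060 g·m⁻²

D(9) = 6.06e+03 g·m⁻²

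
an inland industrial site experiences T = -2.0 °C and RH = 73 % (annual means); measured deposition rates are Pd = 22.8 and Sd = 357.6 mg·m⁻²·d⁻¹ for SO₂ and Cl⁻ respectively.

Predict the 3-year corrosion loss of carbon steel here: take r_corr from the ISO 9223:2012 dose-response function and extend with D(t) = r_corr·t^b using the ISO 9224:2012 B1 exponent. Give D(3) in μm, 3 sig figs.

carbon steel: T≤10 °C ⇒ hinge +0.150·(-2.0−10) = -1.8000
  sulphur-dioxide contribution → 6.404 μm/a
  chloride contribution → 40.1 μm/a
  total first-year rate 46.51 μm/a
Long-term exponent b (ISO 9224 Table 2, B1) = 0.523
  D(3) = 46.51 × 3^0.523 = 46.51 × 1.776 = 82.61 μm

D(3) = 82.6 μm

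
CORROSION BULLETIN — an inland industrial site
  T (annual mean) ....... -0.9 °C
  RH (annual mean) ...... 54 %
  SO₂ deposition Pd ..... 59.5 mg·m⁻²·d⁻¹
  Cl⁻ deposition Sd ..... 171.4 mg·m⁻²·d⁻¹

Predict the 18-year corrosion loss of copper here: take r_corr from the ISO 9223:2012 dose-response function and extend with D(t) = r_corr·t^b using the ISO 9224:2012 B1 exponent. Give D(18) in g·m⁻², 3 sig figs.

copper: temperature factor f = +0.126·(-10.9) = -1.3734
  Pd branch = 0.0053·Pd^0.26·e^(0.059·RH+f) = 0.09394 μm/a
  Cl⁻ term: 0.01025·171.4^0.27·exp(0.036·54+0.049·-0.9) = 0.2748
  r_corr = 0.09394 + 0.2748 = 0.3687 μm/a
ISO 9224: D(t) = r_corr · t^b with b = 0.667 (copper, B1)
  D(18) = 0.3687 × 18^0.667 = 0.3687 × 6.875 = 2.535 μm
  Mass loss = 2.535 μm × 8.96 g/cm³ = 22.71 g·m⁻²

D(18) = 22.7 g·m⁻²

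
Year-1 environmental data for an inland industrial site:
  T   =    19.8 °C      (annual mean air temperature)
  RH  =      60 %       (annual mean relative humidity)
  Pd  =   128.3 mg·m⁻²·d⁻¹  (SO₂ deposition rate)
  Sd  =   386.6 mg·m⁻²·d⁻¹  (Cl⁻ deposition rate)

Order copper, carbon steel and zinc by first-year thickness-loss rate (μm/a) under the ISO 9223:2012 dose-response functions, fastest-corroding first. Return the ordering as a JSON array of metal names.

["carbon steel", "zinc", "copper"]

copper: temperature factor f = -0.080·(9.8) = -0.7840
  sulphur-dioxide contribution → 0.2947 μm/a
  chloride contribution → 1.171 μm/a
  total first-year rate 1.466 μm/a
carbon steel: f(T) = -0.054·(T−10) [T>10 °C] = -0.5292
  sulphur-dioxide contribution → 43.21 μm/a
  chloride contribution → 65.55 μm/a
  ⇒ r_corr(carbon steel) = 108.8 μm/a
zinc: T>10 °C ⇒ hinge -0.071·(19.8−10) = -0.6958
  sulphur-dioxide contribution → 0.8604 μm/a
  chloride contribution → 4.541 μm/a
  total first-year rate 5.401 μm/a
Ordering by μm/a: carbon steel (109) > zinc (5.4) > copper (1.47)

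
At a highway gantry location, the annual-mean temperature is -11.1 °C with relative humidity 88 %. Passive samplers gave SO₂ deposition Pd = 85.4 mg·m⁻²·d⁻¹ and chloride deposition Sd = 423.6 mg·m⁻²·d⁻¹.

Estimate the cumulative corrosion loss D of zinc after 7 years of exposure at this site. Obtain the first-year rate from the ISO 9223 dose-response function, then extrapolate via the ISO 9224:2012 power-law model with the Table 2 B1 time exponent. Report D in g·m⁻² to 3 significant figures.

zinc: T≤10 °C ⇒ hinge +0.038·(-11.1−10) = -0.8018
  sulphur-dioxide contribution → 2.346 μm/a
  chloride contribution → 0.4329 μm/a
  total first-year rate 2.778 μm/a
ISO 9224: D(t) = r_corr · t^b with b = 0.813 (zinc, B1)
  D(7) = 2.778 × 7^0.813 = 2.778 × 4.865 = 13.52 μm
  Mass loss = 13.52 μm × 7.14 g/cm³ = 96.51 g·m⁻²

D(7) = 96.5 g·m⁻²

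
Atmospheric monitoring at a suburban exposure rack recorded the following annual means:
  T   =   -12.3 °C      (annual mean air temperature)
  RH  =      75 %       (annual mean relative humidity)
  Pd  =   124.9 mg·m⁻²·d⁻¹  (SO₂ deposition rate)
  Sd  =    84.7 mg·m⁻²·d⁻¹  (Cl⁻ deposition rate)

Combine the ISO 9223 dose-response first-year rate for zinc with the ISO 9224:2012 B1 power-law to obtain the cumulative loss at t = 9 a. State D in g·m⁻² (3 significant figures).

zinc: f(T) = +0.038·(T−10) [T≤10 °C] = -0.8474
  sulphur-dioxide contribution → 1.457 μm/a
  chloride contribution → 0.1408 μm/a
  ⇒ r_corr(zinc) = 1.597 μm/a
ISO 9224: D(t) = r_corr · t^b with b = 0.813 (zinc, B1)
  D(9) = 1.597 × 9^0.813 = 1.597 × 5.968 = 9.533 μm
  Mass loss = 9.533 μm × 7.14 g/cm³ = 68.07 g·m⁻²

D(9) = 68.1 g·m⁻²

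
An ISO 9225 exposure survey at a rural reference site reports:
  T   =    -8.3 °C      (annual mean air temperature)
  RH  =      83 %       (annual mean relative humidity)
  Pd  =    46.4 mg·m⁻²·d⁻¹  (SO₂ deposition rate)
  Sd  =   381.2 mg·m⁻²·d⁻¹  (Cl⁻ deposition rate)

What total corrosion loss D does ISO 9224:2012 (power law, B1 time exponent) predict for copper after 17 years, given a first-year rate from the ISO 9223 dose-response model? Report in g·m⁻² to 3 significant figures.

copper: temperature factor f = +0.126·(-18.3) = -2.3058
  SO₂ term: 0.0053·46.4^0.26·exp(0.059·83-2.3058) = 0.1918
  Cl⁻ term: 0.01025·381.2^0.27·exp(0.036·83+0.049·-8.3) = 0.674
  sum: 0.1918 + 0.674 → r_corr = 0.8659 μm/a
Power-law: D(17) = r_corr · 17^0.667
  D(17) = 0.8659 × 17^0.667 = 0.8659 × 6.618 = 5.73 μm
  Mass loss = 5.73 μm × 8.96 g/cm³ = 51.34 g·m⁻²

D(17) = 51.3 g·m⁻²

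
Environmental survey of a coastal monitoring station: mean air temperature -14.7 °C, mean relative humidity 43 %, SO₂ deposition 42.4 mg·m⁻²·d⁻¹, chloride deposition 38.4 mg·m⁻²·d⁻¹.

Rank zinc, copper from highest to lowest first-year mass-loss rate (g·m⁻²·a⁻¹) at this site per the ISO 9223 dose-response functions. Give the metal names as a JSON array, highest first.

["zinc", "copper"]

zinc: f(T) = +0.038·(T−10) [T≤10 °C] = -0.9386
  SO₂ term: 0.0129·42.4^0.44·exp(0.046·43-0.9386) = 0.1897
  Cl⁻ term: 0.0175·38.4^0.57·exp(0.008·43+0.085·-14.7) = 0.0566
  r_corr = 0.1897 + 0.0566 = 0.2463 μm/a
  mass loss = 0.2463 μm/a × 7.14 g/cm³ = 1.759 g·m⁻²·a⁻¹
copper: T≤10 °C ⇒ hinge +0.126·(-14.7−10) = -3.1122
  SO₂ term: 0.0053·42.4^0.26·exp(0.059·43-3.1122) = 0.007899
  Sd branch = 0.01025·Sd^0.27·e^(0.036·RH+0.049·T) = 0.0628 μm/a
  r_corr = 0.007899 + 0.0628 = 0.0707 μm/a
  mass loss = 0.0707 μm/a × 8.96 g/cm³ = 0.6335 g·m⁻²·a⁻¹
Ordering by g·m⁻²·a⁻¹: zinc (1.76) > copper (0.633)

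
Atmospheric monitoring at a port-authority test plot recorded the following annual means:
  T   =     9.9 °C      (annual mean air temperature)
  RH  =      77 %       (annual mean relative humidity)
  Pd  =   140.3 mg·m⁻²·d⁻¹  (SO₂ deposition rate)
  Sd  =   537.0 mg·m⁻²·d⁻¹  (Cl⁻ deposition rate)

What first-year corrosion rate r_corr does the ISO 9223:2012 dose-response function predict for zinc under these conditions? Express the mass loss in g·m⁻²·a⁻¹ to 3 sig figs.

zinc: temperature factor f = +0.038·(-0.1) = -0.0038
  sulphur-dioxide contribution → 3.908 μm/a
  chloride contribution → 2.705 μm/a
  total first-year rate 6.612 μm/a
Convert to mass loss: 6.612 μm/a × 7.14 g/cm³ = 47.21 g·m⁻²·a⁻¹

r_corr = 47.2 g·m⁻²·a⁻¹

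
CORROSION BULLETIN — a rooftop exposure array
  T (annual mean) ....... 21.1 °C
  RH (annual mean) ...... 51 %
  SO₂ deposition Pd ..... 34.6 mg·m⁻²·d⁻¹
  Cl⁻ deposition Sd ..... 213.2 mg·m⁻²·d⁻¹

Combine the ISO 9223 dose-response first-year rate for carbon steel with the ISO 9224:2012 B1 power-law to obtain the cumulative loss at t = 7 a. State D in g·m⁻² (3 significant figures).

carbon steel: T>10 °C ⇒ hinge -0.054·(21.1−10) = -0.5994
  sulphur-dioxide contribution → 17.02 μm/a
  chloride contribution → 35.47 μm/a
  total first-year rate 52.49 μm/a
Long-term exponent b (ISO 9224 Table 2, B1) = 0.523
  D(7) = 52.49 × 7^0.523 = 52.49 × 2.767 = 145.2 μm
  Mass loss = 145.2 μm × 7.85 g/cm³ = 1140 g·m⁻²

D(7) = 1.14e+03 g·m⁻²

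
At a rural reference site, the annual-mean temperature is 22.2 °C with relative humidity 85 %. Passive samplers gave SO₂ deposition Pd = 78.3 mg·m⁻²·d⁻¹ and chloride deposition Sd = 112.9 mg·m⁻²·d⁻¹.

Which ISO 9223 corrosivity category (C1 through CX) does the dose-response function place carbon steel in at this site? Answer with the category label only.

C5

carbon steel: f(T) = -0.054·(T−10) [T>10 °C] = -0.6588
  Pd branch = 1.77·Pd^0.52·e^(0.02·RH+f) = 48.41 μm/a
  Cl⁻ term: 0.102·112.9^0.62·exp(0.033·85+0.04·22.2) = 76.76
  r_corr = 48.41 + 76.76 = 125.2 μm/a
125 μm/a falls in (80, 200] for carbon steel → category C5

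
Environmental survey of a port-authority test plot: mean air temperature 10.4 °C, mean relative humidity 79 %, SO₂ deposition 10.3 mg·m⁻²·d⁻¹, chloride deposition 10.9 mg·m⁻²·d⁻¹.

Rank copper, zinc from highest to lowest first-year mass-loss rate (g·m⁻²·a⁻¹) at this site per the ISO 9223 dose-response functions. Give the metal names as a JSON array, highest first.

["copper", "zinc"]

copper: f(T) = -0.080·(T−10) [T>10 °C] = -0.0320
  Pd branch = 0.0053·Pd^0.26·e^(0.059·RH+f) = 0.9953 μm/a
  Sd branch = 0.01025·Sd^0.27·e^(0.036·RH+0.049·T) = 0.5588 μm/a
  sum: 0.9953 + 0.5588 → r_corr = 1.554 μm/a
  mass loss = 1.554 μm/a × 8.96 g/cm³ = 13.93 g·m⁻²·a⁻¹
zinc: f(T) = -0.071·(T−10) [T>10 °C] = -0.0284
  SO₂ term: 0.0129·10.3^0.44·exp(0.046·79-0.0284) = 1.325
  Sd branch = 0.0175·Sd^0.57·e^(0.008·RH+0.085·T) = 0.311 μm/a
  sum: 1.325 + 0.311 → r_corr = 1.636 μm/a
  mass loss = 1.636 μm/a × 7.14 g/cm³ = 11.68 g·m⁻²·a⁻¹
Ordering by g·m⁻²·a⁻¹: copper (13.9) > zinc (11.7)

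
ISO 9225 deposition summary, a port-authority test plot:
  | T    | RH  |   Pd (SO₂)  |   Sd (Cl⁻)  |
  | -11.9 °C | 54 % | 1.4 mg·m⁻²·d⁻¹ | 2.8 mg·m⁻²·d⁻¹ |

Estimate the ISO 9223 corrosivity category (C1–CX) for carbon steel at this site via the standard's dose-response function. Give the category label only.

C1

carbon steel: T≤10 °C ⇒ hinge +0.150·(-11.9−10) = -3.2850
  Pd branch = 1.77·Pd^0.52·e^(0.02·RH+f) = 0.2325 μm/a
  Cl⁻ term: 0.102·2.8^0.62·exp(0.033·54+0.04·-11.9) = 0.7129
  r_corr = 0.2325 + 0.7129 = 0.9454 μm/a
ISO 9223 Table 2 (carbon steel): 0 < 0.945 ≤ 1.3 μm/a ⇒ C1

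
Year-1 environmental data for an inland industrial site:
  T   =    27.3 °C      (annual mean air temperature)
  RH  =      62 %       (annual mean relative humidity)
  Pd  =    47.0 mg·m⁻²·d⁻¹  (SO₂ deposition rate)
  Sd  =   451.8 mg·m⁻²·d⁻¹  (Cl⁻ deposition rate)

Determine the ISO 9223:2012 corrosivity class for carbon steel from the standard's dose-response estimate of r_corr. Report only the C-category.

carbon steel: T>10 °C ⇒ hinge -0.054·(27.3−10) = -0.9342
  Pd branch = 1.77·Pd^0.52·e^(0.02·RH+f) = 17.79 μm/a
  Sd branch = 0.102·Sd^0.62·e^(0.033·RH+0.04·T) = 104.1 μm/a
  r_corr = 17.79 + 104.1 = 121.9 μm/a
ISO 9223 Table 2 (carbon steel): 80 < 122 ≤ 200 μm/a ⇒ C5

C5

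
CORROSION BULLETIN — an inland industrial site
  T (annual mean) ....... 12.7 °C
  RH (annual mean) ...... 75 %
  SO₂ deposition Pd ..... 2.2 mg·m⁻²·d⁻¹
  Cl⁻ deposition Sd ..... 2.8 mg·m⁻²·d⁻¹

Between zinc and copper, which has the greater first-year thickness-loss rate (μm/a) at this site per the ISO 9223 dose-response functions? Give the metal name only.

copper

zinc: f(T) = -0.071·(T−10) [T>10 °C] = -0.1917
  sulphur-dioxide contribution → 0.4746 μm/a
  chloride contribution → 0.1688 μm/a
  ⇒ r_corr(zinc) = 0.6434 μm/a
copper: temperature factor f = -0.080·(2.7) = -0.2160
  sulphur-dioxide contribution → 0.4378 μm/a
  chloride contribution → 0.3752 μm/a
  ⇒ r_corr(copper) = 0.813 μm/a
Ordering by μm/a: copper (0.813) > zinc (0.643)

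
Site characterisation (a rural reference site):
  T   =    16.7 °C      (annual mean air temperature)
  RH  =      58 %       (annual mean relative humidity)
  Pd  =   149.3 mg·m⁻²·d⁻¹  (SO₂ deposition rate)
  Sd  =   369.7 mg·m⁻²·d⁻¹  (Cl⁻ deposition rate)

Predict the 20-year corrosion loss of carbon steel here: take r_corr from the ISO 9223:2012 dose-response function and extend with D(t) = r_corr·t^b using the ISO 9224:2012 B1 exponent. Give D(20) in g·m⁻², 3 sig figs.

D(20) = 3.98e+03 g·m⁻²

carbon steel: temperature factor f = -0.054·(6.7) = -0.3618
  SO₂ term: 1.77·149.3^0.52·exp(0.02·58-0.3618) = 53.11
  Cl⁻ term: 0.102·369.7^0.62·exp(0.033·58+0.04·16.7) = 52.72
  r_corr = 53.11 + 52.72 = 105.8 μm/a
ISO 9224: D(t) = r_corr · t^b with b = 0.523 (carbon steel, B1)
  D(20) = 105.8 × 20^0.523 = 105.8 × 4.791 = 507 μm
  Mass loss = 507 μm × 7.85 g/cm³ = 3980 g·m⁻²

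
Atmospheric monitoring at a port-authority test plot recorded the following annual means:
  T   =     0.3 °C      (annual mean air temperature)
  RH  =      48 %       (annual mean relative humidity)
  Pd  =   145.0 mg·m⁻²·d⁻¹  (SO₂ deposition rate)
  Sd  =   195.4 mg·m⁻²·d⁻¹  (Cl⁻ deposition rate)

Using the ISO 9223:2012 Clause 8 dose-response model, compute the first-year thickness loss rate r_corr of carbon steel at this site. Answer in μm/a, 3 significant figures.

r_corr = 27.6 μm/a

carbon steel: f(T) = +0.150·(T−10) [T≤10 °C] = -1.4550
  Pd branch = 1.77·Pd^0.52·e^(0.02·RH+f) = 14.35 μm/a
  Cl⁻ term: 0.102·195.4^0.62·exp(0.033·48+0.04·0.3) = 13.25
  r_corr = 14.35 + 13.25 = 27.6 μm/a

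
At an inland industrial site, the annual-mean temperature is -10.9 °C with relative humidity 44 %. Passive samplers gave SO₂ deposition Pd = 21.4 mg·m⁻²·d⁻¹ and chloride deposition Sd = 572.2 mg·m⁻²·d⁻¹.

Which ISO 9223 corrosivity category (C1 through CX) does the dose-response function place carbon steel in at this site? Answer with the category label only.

carbon steel: T≤10 °C ⇒ hinge +0.150·(-10.9−10) = -3.1350
  SO₂ term: 1.77·21.4^0.52·exp(0.02·44-3.1350) = 0.913
  Sd branch = 0.102·Sd^0.62·e^(0.033·RH+0.04·T) = 14.44 μm/a
  sum: 0.913 + 14.44 → r_corr = 15.35 μm/a
ISO 9223 Table 2 (carbon steel): 1.3 < 15.4 ≤ 25 μm/a ⇒ C2

C2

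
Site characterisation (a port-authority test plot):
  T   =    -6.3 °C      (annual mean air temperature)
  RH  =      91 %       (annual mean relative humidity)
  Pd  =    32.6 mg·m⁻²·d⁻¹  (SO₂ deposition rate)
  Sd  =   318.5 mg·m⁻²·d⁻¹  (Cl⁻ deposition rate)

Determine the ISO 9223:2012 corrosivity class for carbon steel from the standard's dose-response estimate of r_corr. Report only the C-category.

C4

carbon steel: T≤10 °C ⇒ hinge +0.150·(-6.3−10) = -2.4450
  sulphur-dioxide contribution → 5.8 μm/a
  chloride contribution → 56.92 μm/a
  total first-year rate 62.72 μm/a
62.7 μm/a falls in (50, 80] for carbon steel → category C4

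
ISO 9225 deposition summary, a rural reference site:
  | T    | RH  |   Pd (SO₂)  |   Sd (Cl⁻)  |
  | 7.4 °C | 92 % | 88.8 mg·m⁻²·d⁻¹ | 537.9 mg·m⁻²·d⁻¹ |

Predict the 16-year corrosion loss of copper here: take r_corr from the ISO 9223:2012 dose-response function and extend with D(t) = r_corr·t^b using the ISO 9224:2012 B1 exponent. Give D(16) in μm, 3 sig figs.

D(16) = 31.8 μm

copper: temperature factor f = +0.126·(-2.6) = -0.3276
  SO₂ term: 0.0053·88.8^0.26·exp(0.059·92-0.3276) = 2.792
  Sd branch = 0.01025·Sd^0.27·e^(0.036·RH+0.049·T) = 2.207 μm/a
  sum: 2.792 + 2.207 → r_corr = 5 μm/a
Power-law: D(16) = r_corr · 16^0.667
  D(16) = 5 × 16^0.667 = 5 × 6.355 = 31.77 μm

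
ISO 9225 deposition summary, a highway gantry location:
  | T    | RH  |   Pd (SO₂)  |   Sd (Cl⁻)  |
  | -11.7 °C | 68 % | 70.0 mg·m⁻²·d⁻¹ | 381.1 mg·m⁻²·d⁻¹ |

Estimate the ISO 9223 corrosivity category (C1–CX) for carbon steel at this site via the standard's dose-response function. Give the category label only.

carbon steel: T≤10 °C ⇒ hinge +0.150·(-11.7−10) = -3.2550
  Pd branch = 1.77·Pd^0.52·e^(0.02·RH+f) = 2.423 μm/a
  Sd branch = 0.102·Sd^0.62·e^(0.033·RH+0.04·T) = 24 μm/a
  r_corr = 2.423 + 24 = 26.42 μm/a
ISO 9223 Table 2 (carbon steel): 25 < 26.4 ≤ 50 μm/a ⇒ C3

C3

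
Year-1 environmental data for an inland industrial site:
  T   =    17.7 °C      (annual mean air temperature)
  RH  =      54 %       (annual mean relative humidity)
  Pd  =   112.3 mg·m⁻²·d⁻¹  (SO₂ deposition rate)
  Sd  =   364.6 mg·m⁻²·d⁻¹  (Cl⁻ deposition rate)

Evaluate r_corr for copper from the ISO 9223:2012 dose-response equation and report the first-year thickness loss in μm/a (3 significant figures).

r_corr = 1.07 μm/a

copper: T>10 °C ⇒ hinge -0.080·(17.7−10) = -0.6160
  SO₂ term: 0.0053·112.3^0.26·exp(0.059·54-0.6160) = 0.2363
  Sd branch = 0.01025·Sd^0.27·e^(0.036·RH+0.049·T) = 0.8382 μm/a
  r_corr = 0.2363 + 0.8382 = 1.075 μm/a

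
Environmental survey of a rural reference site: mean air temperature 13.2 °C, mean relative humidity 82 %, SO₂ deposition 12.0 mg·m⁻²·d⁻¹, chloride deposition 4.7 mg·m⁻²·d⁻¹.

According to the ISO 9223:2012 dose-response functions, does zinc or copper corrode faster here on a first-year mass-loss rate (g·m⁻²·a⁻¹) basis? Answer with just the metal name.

copper

zinc: temperature factor f = -0.071·(3.2) = -0.2272
  Pd branch = 0.0129·Pd^0.44·e^(0.046·RH+f) = 1.333 μm/a
  Sd branch = 0.0175·Sd^0.57·e^(0.008·RH+0.085·T) = 0.2502 μm/a
  sum: 1.333 + 0.2502 → r_corr = 1.583 μm/a
  mass loss = 1.583 μm/a × 7.14 g/cm³ = 11.31 g·m⁻²·a⁻¹
copper: temperature factor f = -0.080·(3.2) = -0.2560
  SO₂ term: 0.0053·12.0^0.26·exp(0.059·82-0.2560) = 0.9881
  Sd branch = 0.01025·Sd^0.27·e^(0.036·RH+0.049·T) = 0.569 μm/a
  r_corr = 0.9881 + 0.569 = 1.557 μm/a
  mass loss = 1.557 μm/a × 8.96 g/cm³ = 13.95 g·m⁻²·a⁻¹
Ordering by g·m⁻²·a⁻¹: copper (14) > zinc (11.3)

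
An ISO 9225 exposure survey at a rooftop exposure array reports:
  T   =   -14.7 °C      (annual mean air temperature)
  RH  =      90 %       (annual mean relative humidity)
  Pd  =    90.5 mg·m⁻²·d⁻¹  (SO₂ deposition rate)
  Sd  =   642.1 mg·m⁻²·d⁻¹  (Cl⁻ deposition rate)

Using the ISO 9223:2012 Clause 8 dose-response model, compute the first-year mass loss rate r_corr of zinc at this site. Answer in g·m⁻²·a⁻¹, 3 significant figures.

zinc: T≤10 °C ⇒ hinge +0.038·(-14.7−10) = -0.9386
  sulphur-dioxide contribution → 2.301 μm/a
  chloride contribution → 0.4106 μm/a
  ⇒ r_corr(zinc) = 2.711 μm/a
Convert to mass loss: 2.711 μm/a × 7.14 g/cm³ = 19.36 g·m⁻²·a⁻¹

r_corr = 19.4 g·m⁻²·a⁻¹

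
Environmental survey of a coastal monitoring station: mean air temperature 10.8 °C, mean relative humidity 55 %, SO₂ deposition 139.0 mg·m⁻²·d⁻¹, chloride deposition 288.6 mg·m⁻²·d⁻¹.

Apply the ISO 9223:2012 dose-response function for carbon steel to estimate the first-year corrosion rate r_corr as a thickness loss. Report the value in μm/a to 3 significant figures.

carbon steel: f(T) = -0.054·(T−10) [T>10 °C] = -0.0432
  SO₂ term: 1.77·139.0^0.52·exp(0.02·55-0.0432) = 66.27
  Cl⁻ term: 0.102·288.6^0.62·exp(0.033·55+0.04·10.8) = 32.35
  r_corr = 66.27 + 32.35 = 98.62 μm/a

r_corr = 98.6 μm/a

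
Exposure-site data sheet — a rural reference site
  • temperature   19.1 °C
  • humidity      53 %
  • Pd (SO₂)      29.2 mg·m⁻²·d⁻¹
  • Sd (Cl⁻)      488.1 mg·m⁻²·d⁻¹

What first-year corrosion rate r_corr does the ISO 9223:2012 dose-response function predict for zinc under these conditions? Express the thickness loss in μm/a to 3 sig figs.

r_corr = 4.96 μm/a

zinc: temperature factor f = -0.071·(9.1) = -0.6461
  SO₂ term: 0.0129·29.2^0.44·exp(0.046·53-0.6461) = 0.3416
  Sd branch = 0.0175·Sd^0.57·e^(0.008·RH+0.085·T) = 4.621 μm/a
  sum: 0.3416 + 4.621 → r_corr = 4.962 μm/a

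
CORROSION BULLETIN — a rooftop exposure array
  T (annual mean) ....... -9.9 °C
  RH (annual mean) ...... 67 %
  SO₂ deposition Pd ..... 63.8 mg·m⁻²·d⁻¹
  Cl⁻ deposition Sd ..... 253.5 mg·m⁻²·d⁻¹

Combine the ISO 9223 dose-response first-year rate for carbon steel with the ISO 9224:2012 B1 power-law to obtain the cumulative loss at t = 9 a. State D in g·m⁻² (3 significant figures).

D(9) = 553 g·m⁻²

carbon steel: temperature factor f = +0.150·(-19.9) = -2.9850
  Pd branch = 1.77·Pd^0.52·e^(0.02·RH+f) = 2.965 μm/a
  Sd branch = 0.102·Sd^0.62·e^(0.033·RH+0.04·T) = 19.38 μm/a
  r_corr = 2.965 + 19.38 = 22.34 μm/a
ISO 9224: D(t) = r_corr · t^b with b = 0.523 (carbon steel, B1)
  D(9) = 22.34 × 9^0.523 = 22.34 × 3.156 = 70.5 μm
  Mass loss = 70.5 μm × 7.85 g/cm³ = 553.5 g·m⁻²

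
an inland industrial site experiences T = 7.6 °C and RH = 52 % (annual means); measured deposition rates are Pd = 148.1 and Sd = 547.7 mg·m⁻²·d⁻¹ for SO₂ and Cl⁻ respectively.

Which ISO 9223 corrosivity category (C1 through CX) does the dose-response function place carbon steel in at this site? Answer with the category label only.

C5

carbon steel: T≤10 °C ⇒ hinge +0.150·(7.6−10) = -0.3600
  sulphur-dioxide contribution → 46.99 μm/a
  chloride contribution → 38.35 μm/a
  total first-year rate 85.34 μm/a
ISO 9223 Table 2 (carbon steel): 80 < 85.3 ≤ 200 μm/a ⇒ C5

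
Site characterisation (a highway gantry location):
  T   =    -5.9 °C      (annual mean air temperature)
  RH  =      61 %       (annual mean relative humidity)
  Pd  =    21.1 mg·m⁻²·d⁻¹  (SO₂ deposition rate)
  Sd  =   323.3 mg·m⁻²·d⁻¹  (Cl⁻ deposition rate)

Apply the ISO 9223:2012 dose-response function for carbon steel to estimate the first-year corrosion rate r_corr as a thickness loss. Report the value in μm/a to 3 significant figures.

r_corr = 24.4 μm/a

carbon steel: T≤10 °C ⇒ hinge +0.150·(-5.9−10) = -2.3850
  sulphur-dioxide contribution → 2.696 μm/a
  chloride contribution → 21.69 μm/a
  ⇒ r_corr(carbon steel) = 24.39 μm/a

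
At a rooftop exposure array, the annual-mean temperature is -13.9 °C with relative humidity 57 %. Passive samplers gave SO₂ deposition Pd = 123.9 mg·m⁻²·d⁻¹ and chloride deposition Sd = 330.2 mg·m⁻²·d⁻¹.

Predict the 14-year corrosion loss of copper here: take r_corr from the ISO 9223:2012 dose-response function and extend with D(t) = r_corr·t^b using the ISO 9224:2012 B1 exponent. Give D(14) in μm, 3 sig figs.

D(14) = 1.28 μm

copper: f(T) = +0.126·(T−10) [T≤10 °C] = -3.0114
  Pd branch = 0.0053·Pd^0.26·e^(0.059·RH+f) = 0.02637 μm/a
  Cl⁻ term: 0.01025·330.2^0.27·exp(0.036·57+0.049·-13.9) = 0.1933
  r_corr = 0.02637 + 0.1933 = 0.2196 μm/a
Power-law: D(14) = r_corr · 14^0.667
  D(14) = 0.2196 × 14^0.667 = 0.2196 × 5.814 = 1.277 μm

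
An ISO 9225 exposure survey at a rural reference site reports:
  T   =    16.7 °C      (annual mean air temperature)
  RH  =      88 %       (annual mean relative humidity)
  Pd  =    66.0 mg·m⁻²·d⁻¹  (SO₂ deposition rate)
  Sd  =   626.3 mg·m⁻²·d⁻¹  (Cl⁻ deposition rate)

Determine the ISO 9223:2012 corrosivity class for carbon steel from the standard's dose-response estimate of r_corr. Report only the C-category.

CX

carbon steel: T>10 °C ⇒ hinge -0.054·(16.7−10) = -0.3618
  Pd branch = 1.77·Pd^0.52·e^(0.02·RH+f) = 63.29 μm/a
  Sd branch = 0.102·Sd^0.62·e^(0.033·RH+0.04·T) = 196.7 μm/a
  sum: 63.29 + 196.7 → r_corr = 260 μm/a
ISO 9223 Table 2 (carbon steel): 200 < 260 ≤ 700 μm/a ⇒ CX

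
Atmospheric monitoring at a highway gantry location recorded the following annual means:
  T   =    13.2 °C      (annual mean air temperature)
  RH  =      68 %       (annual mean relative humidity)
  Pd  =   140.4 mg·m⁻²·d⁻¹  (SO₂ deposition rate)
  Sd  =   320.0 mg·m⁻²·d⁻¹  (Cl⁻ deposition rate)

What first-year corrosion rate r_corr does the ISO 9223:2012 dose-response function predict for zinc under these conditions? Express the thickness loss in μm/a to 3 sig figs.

r_corr = 4.55 μm/a

zinc: T>10 °C ⇒ hinge -0.071·(13.2−10) = -0.2272
  sulphur-dioxide contribution → 2.066 μm/a
  chloride contribution → 2.48 μm/a
  total first-year rate 4.547 μm/a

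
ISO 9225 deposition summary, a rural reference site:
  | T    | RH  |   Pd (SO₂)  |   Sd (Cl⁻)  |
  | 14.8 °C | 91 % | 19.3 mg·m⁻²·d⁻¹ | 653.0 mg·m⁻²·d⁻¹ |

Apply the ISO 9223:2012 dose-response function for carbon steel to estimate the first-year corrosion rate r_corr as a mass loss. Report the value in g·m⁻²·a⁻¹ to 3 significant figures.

r_corr = 1.93e+03 g·m⁻²·a⁻¹

carbon steel: temperature factor f = -0.054·(4.8) = -0.2592
  SO₂ term: 1.77·19.3^0.52·exp(0.02·91-0.2592) = 39.29
  Sd branch = 0.102·Sd^0.62·e^(0.033·RH+0.04·T) = 206.6 μm/a
  sum: 39.29 + 206.6 → r_corr = 245.9 μm/a
Convert to mass loss: 245.9 μm/a × 7.85 g/cm³ = 1930 g·m⁻²·a⁻¹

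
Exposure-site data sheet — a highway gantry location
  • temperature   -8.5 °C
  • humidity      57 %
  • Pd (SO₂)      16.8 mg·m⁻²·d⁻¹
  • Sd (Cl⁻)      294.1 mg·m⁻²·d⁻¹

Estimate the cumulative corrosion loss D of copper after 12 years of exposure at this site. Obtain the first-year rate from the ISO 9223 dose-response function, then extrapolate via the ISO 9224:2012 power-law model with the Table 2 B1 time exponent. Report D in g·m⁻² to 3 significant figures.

copper: temperature factor f = +0.126·(-18.5) = -2.3310
  Pd branch = 0.0053·Pd^0.26·e^(0.059·RH+f) = 0.03098 μm/a
  Cl⁻ term: 0.01025·294.1^0.27·exp(0.036·57+0.049·-8.5) = 0.2441
  sum: 0.03098 + 0.2441 → r_corr = 0.275 μm/a
ISO 9224: D(t) = r_corr · t^b with b = 0.667 (copper, B1)
  D(12) = 0.275 × 12^0.667 = 0.275 × 5.246 = 1.443 μm
  Mass loss = 1.443 μm × 8.96 g/cm³ = 12.93 g·m⁻²

D(12) = 12.9 g·m⁻²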